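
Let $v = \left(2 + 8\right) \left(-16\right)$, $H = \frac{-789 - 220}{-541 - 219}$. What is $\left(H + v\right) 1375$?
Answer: $- \frac{33162525}{152} \approx -2.1817 \cdot 10^{5}$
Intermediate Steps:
$H = \frac{1009}{760}$ ($H = - \frac{1009}{-760} = \left(-1009\right) \left(- \frac{1}{760}\right) = \frac{1009}{760} \approx 1.3276$)
$v = -160$ ($v = 10 \left(-16\right) = -160$)
$\left(H + v\right) 1375 = \left(\frac{1009}{760} - 160\right) 1375 = \left(- \frac{120591}{760}\right) 1375 = - \frac{33162525}{152}$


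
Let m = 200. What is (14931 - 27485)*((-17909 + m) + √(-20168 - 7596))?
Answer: 222318786 - 25108*I*√6941 ≈ 2.2232e+8 - 2.0918e+6*I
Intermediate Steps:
(14931 - 27485)*((-17909 + m) + √(-20168 - 7596)) = (14931 - 27485)*((-17909 + 200) + √(-20168 - 7596)) = -12554*(-17709 + √(-27764)) = -12554*(-17709 + 2*I*√6941) = 222318786 - 25108*I*√6941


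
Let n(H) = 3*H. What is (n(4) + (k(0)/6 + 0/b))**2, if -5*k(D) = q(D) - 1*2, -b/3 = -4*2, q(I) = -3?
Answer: 5329/36 ≈ 148.03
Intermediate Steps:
b = 24 (b = -(-12)*2 = -3*(-8) = 24)
k(D) = 1 (k(D) = -(-3 - 1*2)/5 = -(-3 - 2)/5 = -1/5*(-5) = 1)
(n(4) + (k(0)/6 + 0/b))**2 = (3*4 + (1/6 + 0/24))**2 = (12 + (1*(1/6) + 0*(1/24)))**2 = (12 + (1/6 + 0))**2 = (12 + 1/6)**2 = (73/6)**2 = 5329/36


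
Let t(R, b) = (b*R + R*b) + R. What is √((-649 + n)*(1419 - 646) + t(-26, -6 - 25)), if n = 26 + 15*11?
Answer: 8*I*√5507 ≈ 593.67*I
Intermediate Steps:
n = 191 (n = 26 + 165 = 191)
t(R, b) = R + 2*R*b (t(R, b) = (R*b + R*b) + R = 2*R*b + R = R + 2*R*b)
√((-649 + n)*(1419 - 646) + t(-26, -6 - 25)) = √((-649 + 191)*(1419 - 646) - 26*(1 + 2*(-6 - 25))) = √(-458*773 - 26*(1 + 2*(-31))) = √(-354034 - 26*(1 - 62)) = √(-354034 - 26*(-61)) = √(-354034 + 1586) = √(-352448) = 8*I*√5507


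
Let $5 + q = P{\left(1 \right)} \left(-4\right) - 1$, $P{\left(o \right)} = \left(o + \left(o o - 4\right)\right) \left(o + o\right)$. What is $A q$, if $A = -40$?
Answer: $-400$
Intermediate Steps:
$P{\left(o \right)} = 2 o \left(-4 + o + o^{2}\right)$ ($P{\left(o \right)} = \left(o + \left(o^{2} - 4\right)\right) 2 o = \left(o + \left(-4 + o^{2}\right)\right) 2 o = \left(-4 + o + o^{2}\right) 2 o = 2 o \left(-4 + o + o^{2}\right)$)
$q = 10$ ($q = -5 - \left(1 - 2 \cdot 1 \left(-4 + 1 + 1^{2}\right) \left(-4\right)\right) = -5 - \left(1 - 2 \cdot 1 \left(-4 + 1 + 1\right) \left(-4\right)\right) = -5 - \left(1 - 2 \cdot 1 \left(-2\right) \left(-4\right)\right) = -5 - -15 = -5 + \left(16 - 1\right) = -5 + 15 = 10$)
$A q = \left(-40\right) 10 = -400$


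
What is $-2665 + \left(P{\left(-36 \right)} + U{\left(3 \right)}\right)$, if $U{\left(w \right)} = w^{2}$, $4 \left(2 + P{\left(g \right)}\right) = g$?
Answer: $-2667$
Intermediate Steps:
$P{\left(g \right)} = -2 + \frac{g}{4}$
$-2665 + \left(P{\left(-36 \right)} + U{\left(3 \right)}\right) = -2665 + \left(\left(-2 + \frac{1}{4} \left(-36\right)\right) + 3^{2}\right) = -2665 + \left(\left(-2 - 9\right) + 9\right) = -2665 + \left(-11 + 9\right) = -2665 - 2 = -2667$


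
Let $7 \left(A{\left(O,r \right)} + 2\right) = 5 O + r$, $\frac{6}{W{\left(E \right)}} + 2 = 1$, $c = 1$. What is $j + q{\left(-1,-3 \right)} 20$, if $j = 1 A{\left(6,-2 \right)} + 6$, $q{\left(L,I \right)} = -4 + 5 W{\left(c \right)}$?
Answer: $-672$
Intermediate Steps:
$W{\left(E \right)} = -6$ ($W{\left(E \right)} = \frac{6}{-2 + 1} = \frac{6}{-1} = 6 \left(-1\right) = -6$)
$q{\left(L,I \right)} = -34$ ($q{\left(L,I \right)} = -4 + 5 \left(-6\right) = -4 - 30 = -34$)
$A{\left(O,r \right)} = -2 + \frac{r}{7} + \frac{5 O}{7}$ ($A{\left(O,r \right)} = -2 + \frac{5 O + r}{7} = -2 + \frac{r + 5 O}{7} = -2 + \left(\frac{r}{7} + \frac{5 O}{7}\right) = -2 + \frac{r}{7} + \frac{5 O}{7}$)
$j = 8$ ($j = 1 \left(-2 + \frac{1}{7} \left(-2\right) + \frac{5}{7} \cdot 6\right) + 6 = 1 \left(-2 - \frac{2}{7} + \frac{30}{7}\right) + 6 = 1 \cdot 2 + 6 = 2 + 6 = 8$)
$j + q{\left(-1,-3 \right)} 20 = 8 - 680 = -672$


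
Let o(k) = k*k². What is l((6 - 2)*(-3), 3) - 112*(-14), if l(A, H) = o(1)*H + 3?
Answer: 1574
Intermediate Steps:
o(k) = k³
l(A, H) = 3 + H (l(A, H) = 1³*H + 3 = 1*H + 3 = H + 3 = 3 + H)
l((6 - 2)*(-3), 3) - 112*(-14) = (3 + 3) - 112*(-14) = 6 + 1568 = 1574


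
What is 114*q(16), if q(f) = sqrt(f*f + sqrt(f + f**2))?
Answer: 228*sqrt(64 + sqrt(17)) ≈ 1881.8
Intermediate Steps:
q(f) = sqrt(f**2 + sqrt(f + f**2))
114*q(16) = 114*sqrt(16**2 + sqrt(16*(1 + 16))) = 114*sqrt(256 + sqrt(16*17)) = 114*sqrt(256 + sqrt(272)) = 114*sqrt(256 + 4*sqrt(17))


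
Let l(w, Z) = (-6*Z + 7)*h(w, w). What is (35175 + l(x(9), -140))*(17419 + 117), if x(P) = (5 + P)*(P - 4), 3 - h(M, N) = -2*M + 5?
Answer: 2666541696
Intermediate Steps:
h(M, N) = -2 + 2*M (h(M, N) = 3 - (-2*M + 5) = 3 - (5 - 2*M) = 3 + (-5 + 2*M) = -2 + 2*M)
x(P) = (-4 + P)*(5 + P) (x(P) = (5 + P)*(-4 + P) = (-4 + P)*(5 + P))
l(w, Z) = (-2 + 2*w)*(7 - 6*Z) (l(w, Z) = (-6*Z + 7)*(-2 + 2*w) = (7 - 6*Z)*(-2 + 2*w) = (-2 + 2*w)*(7 - 6*Z))
(35175 + l(x(9), -140))*(17419 + 117) = (35175 - 2*(-1 + (-20 + 9 + 9²))*(-7 + 6*(-140)))*(17419 + 117) = (35175 - 2*(-1 + (-20 + 9 + 81))*(-7 - 840))*17536 = (35175 - 2*(-1 + 70)*(-847))*17536 = (35175 - 2*69*(-847))*17536 = (35175 + 116886)*17536 = 152061*17536 = 2666541696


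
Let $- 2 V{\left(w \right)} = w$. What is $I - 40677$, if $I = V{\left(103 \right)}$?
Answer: $- \frac{81457}{2} \approx -40729.0$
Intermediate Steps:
$V{\left(w \right)} = - \frac{w}{2}$
$I = - \frac{103}{2}$ ($I = \left(- \frac{1}{2}\right) 103 = - \frac{103}{2} \approx -51.5$)
$I - 40677 = - \frac{103}{2} - 40677 = - \frac{81457}{2}$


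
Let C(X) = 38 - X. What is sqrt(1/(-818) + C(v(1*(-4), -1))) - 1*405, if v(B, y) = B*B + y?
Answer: -405 + sqrt(15389034)/818 ≈ -400.20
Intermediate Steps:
v(B, y) = y + B**2 (v(B, y) = B**2 + y = y + B**2)
sqrt(1/(-818) + C(v(1*(-4), -1))) - 1*405 = sqrt(1/(-818) + (38 - (-1 + (1*(-4))**2))) - 1*405 = sqrt(-1/818 + (38 - (-1 + (-4)**2))) - 405 = sqrt(-1/818 + (38 - (-1 + 16))) - 405 = sqrt(-1/818 + (38 - 1*15)) - 405 = sqrt(-1/818 + (38 - 15)) - 405 = sqrt(-1/818 + 23) - 405 = sqrt(18813/818) - 405 = sqrt(15389034)/818 - 405 = -405 + sqrt(15389034)/818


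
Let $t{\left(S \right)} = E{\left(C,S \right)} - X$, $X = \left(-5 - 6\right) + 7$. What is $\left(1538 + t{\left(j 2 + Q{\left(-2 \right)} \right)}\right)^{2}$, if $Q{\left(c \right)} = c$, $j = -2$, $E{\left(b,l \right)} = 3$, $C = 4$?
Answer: $2387025$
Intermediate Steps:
$X = -4$ ($X = -11 + 7 = -4$)
$t{\left(S \right)} = 7$ ($t{\left(S \right)} = 3 - -4 = 3 + 4 = 7$)
$\left(1538 + t{\left(j 2 + Q{\left(-2 \right)} \right)}\right)^{2} = \left(1538 + 7\right)^{2} = 1545^{2} = 2387025$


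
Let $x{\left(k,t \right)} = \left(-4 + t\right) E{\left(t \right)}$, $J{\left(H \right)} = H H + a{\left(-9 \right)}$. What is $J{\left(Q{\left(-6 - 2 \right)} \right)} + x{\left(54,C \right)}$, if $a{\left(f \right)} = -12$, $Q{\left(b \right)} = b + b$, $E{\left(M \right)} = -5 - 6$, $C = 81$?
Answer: $-603$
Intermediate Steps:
$E{\left(M \right)} = -11$ ($E{\left(M \right)} = -5 - 6 = -11$)
$Q{\left(b \right)} = 2 b$
$J{\left(H \right)} = -12 + H^{2}$ ($J{\left(H \right)} = H H - 12 = H^{2} - 12 = -12 + H^{2}$)
$x{\left(k,t \right)} = 44 - 11 t$ ($x{\left(k,t \right)} = \left(-4 + t\right) \left(-11\right) = 44 - 11 t$)
$J{\left(Q{\left(-6 - 2 \right)} \right)} + x{\left(54,C \right)} = \left(-12 + \left(2 \left(-6 - 2\right)\right)^{2}\right) + \left(44 - 891\right) = \left(-12 + \left(2 \left(-8\right)\right)^{2}\right) + \left(44 - 891\right) = \left(-12 + \left(-16\right)^{2}\right) - 847 = \left(-12 + 256\right) - 847 = 244 - 847 = -603$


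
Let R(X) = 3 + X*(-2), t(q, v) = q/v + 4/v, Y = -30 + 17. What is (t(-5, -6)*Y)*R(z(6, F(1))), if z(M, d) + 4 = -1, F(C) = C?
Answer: -169/6 ≈ -28.167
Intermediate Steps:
Y = -13
z(M, d) = -5 (z(M, d) = -4 - 1 = -5)
t(q, v) = 4/v + q/v
R(X) = 3 - 2*X
(t(-5, -6)*Y)*R(z(6, F(1))) = (((4 - 5)/(-6))*(-13))*(3 - 2*(-5)) = (-⅙*(-1)*(-13))*(3 + 10) = ((⅙)*(-13))*13 = -13/6*13 = -169/6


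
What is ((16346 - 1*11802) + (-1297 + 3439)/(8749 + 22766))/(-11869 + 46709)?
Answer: 23867717/182997100 ≈ 0.13043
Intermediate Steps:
((16346 - 1*11802) + (-1297 + 3439)/(8749 + 22766))/(-11869 + 46709) = ((16346 - 11802) + 2142/31515)/34840 = (4544 + 2142*(1/31515))*(1/34840) = (4544 + 714/10505)*(1/34840) = (47735434/10505)*(1/34840) = 23867717/182997100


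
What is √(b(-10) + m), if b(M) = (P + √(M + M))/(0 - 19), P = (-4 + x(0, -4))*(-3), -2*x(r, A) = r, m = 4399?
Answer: √(1587811 - 38*I*√5)/19 ≈ 66.32 - 0.0017745*I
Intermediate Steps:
x(r, A) = -r/2
P = 12 (P = (-4 - ½*0)*(-3) = (-4 + 0)*(-3) = -4*(-3) = 12)
b(M) = -12/19 - √2*√M/19 (b(M) = (12 + √(M + M))/(0 - 19) = (12 + √(2*M))/(-19) = (12 + √2*√M)*(-1/19) = -12/19 - √2*√M/19)
√(b(-10) + m) = √((-12/19 - √2*√(-10)/19) + 4399) = √((-12/19 - √2*I*√10/19) + 4399) = √((-12/19 - 2*I*√5/19) + 4399) = √(83569/19 - 2*I*√5/19)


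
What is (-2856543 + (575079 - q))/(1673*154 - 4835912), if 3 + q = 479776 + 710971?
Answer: 1736104/2289135 ≈ 0.75841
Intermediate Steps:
q = 1190744 (q = -3 + (479776 + 710971) = -3 + 1190747 = 1190744)
(-2856543 + (575079 - q))/(1673*154 - 4835912) = (-2856543 + (575079 - 1*1190744))/(1673*154 - 4835912) = (-2856543 + (575079 - 1190744))/(257642 - 4835912) = (-2856543 - 615665)/(-4578270) = -3472208*(-1/4578270) = 1736104/2289135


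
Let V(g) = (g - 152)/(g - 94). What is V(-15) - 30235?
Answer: -3295448/109 ≈ -30233.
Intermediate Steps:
V(g) = (-152 + g)/(-94 + g)
V(-15) - 30235 = (-152 - 15)/(-94 - 15) - 30235 = -167/(-109) - 30235 = -1/109*(-167) - 30235 = 167/109 - 30235 = -3295448/109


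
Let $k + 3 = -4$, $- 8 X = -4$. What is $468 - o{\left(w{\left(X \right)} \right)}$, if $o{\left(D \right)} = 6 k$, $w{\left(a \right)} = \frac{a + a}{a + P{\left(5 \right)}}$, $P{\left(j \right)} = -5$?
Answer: $510$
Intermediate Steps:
$X = \frac{1}{2}$ ($X = \left(- \frac{1}{8}\right) \left(-4\right) = \frac{1}{2} \approx 0.5$)
$k = -7$ ($k = -3 - 4 = -7$)
$w{\left(a \right)} = \frac{2 a}{-5 + a}$ ($w{\left(a \right)} = \frac{a + a}{a - 5} = \frac{2 a}{-5 + a}$)
$o{\left(D \right)} = -42$ ($o{\left(D \right)} = 6 \left(-7\right) = -42$)
$468 - o{\left(w{\left(X \right)} \right)} = 468 - -42 = 468 + 42 = 510$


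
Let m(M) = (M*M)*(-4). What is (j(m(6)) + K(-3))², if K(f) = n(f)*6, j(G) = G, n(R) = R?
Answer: 26244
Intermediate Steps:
m(M) = -4*M² (m(M) = M²*(-4) = -4*M²)
K(f) = 6*f (K(f) = f*6 = 6*f)
(j(m(6)) + K(-3))² = (-4*6² + 6*(-3))² = (-4*36 - 18)² = (-144 - 18)² = (-162)² = 26244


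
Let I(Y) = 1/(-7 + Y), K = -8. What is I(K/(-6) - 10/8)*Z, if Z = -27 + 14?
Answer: 156/83 ≈ 1.8795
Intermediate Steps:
Z = -13
I(K/(-6) - 10/8)*Z = -13/(-7 + (-8/(-6) - 10/8)) = -13/(-7 + (-8*(-⅙) - 10*⅛)) = -13/(-7 + (4/3 - 5/4)) = -13/(-7 + 1/12) = -13/(-83/12) = -12/83*(-13) = 156/83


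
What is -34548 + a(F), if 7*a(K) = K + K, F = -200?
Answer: -242236/7 ≈ -34605.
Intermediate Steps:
a(K) = 2*K/7 (a(K) = (K + K)/7 = (2*K)/7 = 2*K/7)
-34548 + a(F) = -34548 + (2/7)*(-200) = -34548 - 400/7 = -242236/7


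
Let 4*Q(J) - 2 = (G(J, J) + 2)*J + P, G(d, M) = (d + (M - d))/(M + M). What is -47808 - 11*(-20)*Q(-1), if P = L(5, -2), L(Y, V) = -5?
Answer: -96221/2 ≈ -48111.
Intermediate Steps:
G(d, M) = 1/2 (G(d, M) = M/((2*M)) = M*(1/(2*M)) = 1/2)
P = -5
Q(J) = -3/4 + 5*J/8 (Q(J) = 1/2 + ((1/2 + 2)*J - 5)/4 = 1/2 + (5*J/2 - 5)/4 = 1/2 + (-5 + 5*J/2)/4 = 1/2 + (-5/4 + 5*J/8) = -3/4 + 5*J/8)
-47808 - 11*(-20)*Q(-1) = -47808 - 11*(-20)*(-3/4 + (5/8)*(-1)) = -47808 - (-220)*(-3/4 - 5/8) = -47808 - (-220)*(-11)/8 = -47808 - 1*605/2 = -47808 - 605/2 = -96221/2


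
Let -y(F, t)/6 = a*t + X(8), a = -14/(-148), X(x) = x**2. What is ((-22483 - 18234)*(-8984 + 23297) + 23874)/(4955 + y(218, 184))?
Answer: -3080295177/23609 ≈ -1.3047e+5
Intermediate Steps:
a = 7/74 (a = -14*(-1/148) = 7/74 ≈ 0.094595)
y(F, t) = -384 - 21*t/37 (y(F, t) = -6*(7*t/74 + 8**2) = -6*(7*t/74 + 64) = -6*(64 + 7*t/74) = -384 - 21*t/37)
((-22483 - 18234)*(-8984 + 23297) + 23874)/(4955 + y(218, 184)) = ((-22483 - 18234)*(-8984 + 23297) + 23874)/(4955 + (-384 - 21/37*184)) = (-40717*14313 + 23874)/(4955 + (-384 - 3864/37)) = (-582782421 + 23874)/(4955 - 18072/37) = -582758547/165263/37 = -582758547*37/165263 = -3080295177/23609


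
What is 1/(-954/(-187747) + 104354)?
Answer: 187747/19592151392 ≈ 9.5828e-6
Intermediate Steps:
1/(-954/(-187747) + 104354) = 1/(-954*(-1/187747) + 104354) = 1/(954/187747 + 104354) = 1/(19592151392/187747) = 187747/19592151392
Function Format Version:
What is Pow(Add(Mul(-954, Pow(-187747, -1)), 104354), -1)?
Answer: Rational(187747, 19592151392) ≈ 9.5828e-6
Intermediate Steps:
Pow(Add(Mul(-954, Pow(-187747, -1)), 104354), -1) = Pow(Add(Mul(-954, Rational(-1, 187747)), 104354), -1) = Pow(Add(Rational(954, 187747), 104354), -1) = Pow(Rational(19592151392, 187747), -1) = Rational(187747, 19592151392)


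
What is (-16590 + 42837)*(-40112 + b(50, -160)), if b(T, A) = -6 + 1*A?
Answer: -1057176666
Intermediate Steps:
b(T, A) = -6 + A
(-16590 + 42837)*(-40112 + b(50, -160)) = (-16590 + 42837)*(-40112 + (-6 - 160)) = 26247*(-40112 - 166) = 26247*(-40278) = -1057176666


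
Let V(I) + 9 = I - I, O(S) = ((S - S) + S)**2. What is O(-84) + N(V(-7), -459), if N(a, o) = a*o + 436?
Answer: 11623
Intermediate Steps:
O(S) = S**2 (O(S) = (0 + S)**2 = S**2)
V(I) = -9 (V(I) = -9 + (I - I) = -9 + 0 = -9)
N(a, o) = 436 + a*o
O(-84) + N(V(-7), -459) = (-84)**2 + (436 - 9*(-459)) = 7056 + (436 + 4131) = 7056 + 4567 = 11623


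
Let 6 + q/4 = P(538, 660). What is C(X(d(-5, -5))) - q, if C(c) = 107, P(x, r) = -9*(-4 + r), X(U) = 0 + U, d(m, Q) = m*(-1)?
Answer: 23747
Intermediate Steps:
d(m, Q) = -m
X(U) = U
P(x, r) = 36 - 9*r
q = -23640 (q = -24 + 4*(36 - 9*660) = -24 + 4*(36 - 5940) = -24 + 4*(-5904) = -24 - 23616 = -23640)
C(X(d(-5, -5))) - q = 107 - 1*(-23640) = 107 + 23640 = 23747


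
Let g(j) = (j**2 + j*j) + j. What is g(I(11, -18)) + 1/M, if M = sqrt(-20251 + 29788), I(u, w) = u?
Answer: 253 + sqrt(33)/561 ≈ 253.01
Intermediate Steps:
g(j) = j + 2*j**2 (g(j) = (j**2 + j**2) + j = 2*j**2 + j = j + 2*j**2)
M = 17*sqrt(33) (M = sqrt(9537) = 17*sqrt(33) ≈ 97.658)
g(I(11, -18)) + 1/M = 11*(1 + 2*11) + 1/(17*sqrt(33)) = 11*(1 + 22) + sqrt(33)/561 = 11*23 + sqrt(33)/561 = 253 + sqrt(33)/561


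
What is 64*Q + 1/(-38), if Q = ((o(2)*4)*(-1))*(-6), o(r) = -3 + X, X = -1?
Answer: -233473/38 ≈ -6144.0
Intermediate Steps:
o(r) = -4 (o(r) = -3 - 1 = -4)
Q = -96 (Q = (-4*4*(-1))*(-6) = -16*(-1)*(-6) = 16*(-6) = -96)
64*Q + 1/(-38) = 64*(-96) + 1/(-38) = -6144 - 1/38 = -233473/38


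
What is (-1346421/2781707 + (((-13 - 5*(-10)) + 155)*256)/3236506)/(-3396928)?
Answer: 2110486591281/15291290747257540288 ≈ 1.3802e-7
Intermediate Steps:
(-1346421/2781707 + (((-13 - 5*(-10)) + 155)*256)/3236506)/(-3396928) = (-1346421*1/2781707 + (((-13 + 50) + 155)*256)*(1/3236506))*(-1/3396928) = (-1346421/2781707 + ((37 + 155)*256)*(1/3236506))*(-1/3396928) = (-1346421/2781707 + (192*256)*(1/3236506))*(-1/3396928) = (-1346421/2781707 + 49152*(1/3236506))*(-1/3396928) = (-1346421/2781707 + 24576/1618253)*(-1/3396928) = -2110486591281/4501505697871*(-1/3396928) = 2110486591281/15291290747257540288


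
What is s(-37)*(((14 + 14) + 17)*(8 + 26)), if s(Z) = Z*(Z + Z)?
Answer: 4189140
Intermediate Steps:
s(Z) = 2*Z**2 (s(Z) = Z*(2*Z) = 2*Z**2)
s(-37)*(((14 + 14) + 17)*(8 + 26)) = (2*(-37)**2)*(((14 + 14) + 17)*(8 + 26)) = (2*1369)*((28 + 17)*34) = 2738*(45*34) = 2738*1530 = 4189140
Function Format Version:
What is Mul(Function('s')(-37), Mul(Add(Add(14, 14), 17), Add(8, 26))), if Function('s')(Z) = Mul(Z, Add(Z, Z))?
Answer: 4189140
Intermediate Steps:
Function('s')(Z) = Mul(2, Pow(Z, 2)) (Function('s')(Z) = Mul(Z, Mul(2, Z)) = Mul(2, Pow(Z, 2)))
Mul(Function('s')(-37), Mul(Add(Add(14, 14), 17), Add(8, 26))) = Mul(Mul(2, Pow(-37, 2)), Mul(Add(Add(14, 14), 17), Add(8, 26))) = Mul(Mul(2, 1369), Mul(Add(28, 17), 34)) = Mul(2738, Mul(45, 34)) = Mul(2738, 1530) = 4189140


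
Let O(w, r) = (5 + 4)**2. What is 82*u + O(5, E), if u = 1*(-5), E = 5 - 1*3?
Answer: -329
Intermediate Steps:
E = 2 (E = 5 - 3 = 2)
O(w, r) = 81 (O(w, r) = 9**2 = 81)
u = -5
82*u + O(5, E) = 82*(-5) + 81 = -410 + 81 = -329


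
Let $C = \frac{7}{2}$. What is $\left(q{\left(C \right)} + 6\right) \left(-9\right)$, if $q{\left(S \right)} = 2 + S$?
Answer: $- \frac{207}{2} \approx -103.5$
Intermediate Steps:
$C = \frac{7}{2}$ ($C = 7 \cdot \frac{1}{2} = \frac{7}{2} \approx 3.5$)
$\left(q{\left(C \right)} + 6\right) \left(-9\right) = \left(\left(2 + \frac{7}{2}\right) + 6\right) \left(-9\right) = \left(\frac{11}{2} + 6\right) \left(-9\right) = \frac{23}{2} \left(-9\right) = - \frac{207}{2}$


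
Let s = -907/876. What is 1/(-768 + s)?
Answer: -876/673675 ≈ -0.0013003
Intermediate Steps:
s = -907/876 (s = -907*1/876 = -907/876 ≈ -1.0354)
1/(-768 + s) = 1/(-768 - 907/876) = 1/(-673675/876) = -876/673675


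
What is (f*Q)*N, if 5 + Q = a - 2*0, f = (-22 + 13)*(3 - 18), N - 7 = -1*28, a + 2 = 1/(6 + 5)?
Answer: 215460/11 ≈ 19587.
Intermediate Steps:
a = -21/11 (a = -2 + 1/(6 + 5) = -2 + 1/11 = -21/11 ≈ -1.9091)
N = -21 (N = 7 - 1*28 = 7 - 28 = -21)
f = 135 (f = -9*(-15) = 135)
Q = -76/11 (Q = -5 + (-21/11 - 2*0) = -5 + (-21/11 + 0) = -5 - 21/11 = -76/11 ≈ -6.9091)
(f*Q)*N = (135*(-76/11))*(-21) = -10260/11*(-21) = 215460/11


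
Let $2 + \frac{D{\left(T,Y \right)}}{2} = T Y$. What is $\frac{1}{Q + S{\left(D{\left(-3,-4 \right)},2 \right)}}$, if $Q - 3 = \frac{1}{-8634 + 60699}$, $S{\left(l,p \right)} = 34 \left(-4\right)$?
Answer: $- \frac{52065}{6924644} \approx -0.0075188$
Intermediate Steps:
$D{\left(T,Y \right)} = -4 + 2 T Y$
$S{\left(l,p \right)} = -136$
$Q = \frac{156196}{52065}$ ($Q = 3 + \frac{1}{-8634 + 60699} = 3 + \frac{1}{52065} = \frac{156196}{52065} \approx 3.0$)
$\frac{1}{Q + S{\left(D{\left(-3,-4 \right)},2 \right)}} = \frac{1}{\frac{156196}{52065} - 136} = \frac{1}{- \frac{6924644}{52065}} = - \frac{52065}{6924644}$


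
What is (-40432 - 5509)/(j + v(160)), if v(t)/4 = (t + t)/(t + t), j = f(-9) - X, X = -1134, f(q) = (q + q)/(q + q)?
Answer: -45941/1139 ≈ -40.334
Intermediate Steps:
f(q) = 1 (f(q) = (2*q)/((2*q)) = (2*q)*(1/(2*q)) = 1)
j = 1135 (j = 1 - 1*(-1134) = 1 + 1134 = 1135)
v(t) = 4 (v(t) = 4*((t + t)/(t + t)) = 4*((2*t)/((2*t))) = 4*((2*t)*(1/(2*t))) = 4*1 = 4)
(-40432 - 5509)/(j + v(160)) = (-40432 - 5509)/(1135 + 4) = -45941/1139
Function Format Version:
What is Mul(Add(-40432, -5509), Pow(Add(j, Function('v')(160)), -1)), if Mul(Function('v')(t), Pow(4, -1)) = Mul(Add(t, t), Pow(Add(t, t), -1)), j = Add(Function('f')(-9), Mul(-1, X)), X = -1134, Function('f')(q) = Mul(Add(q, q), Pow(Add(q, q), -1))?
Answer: Rational(-45941, 1139) ≈ -40.334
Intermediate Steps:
Function('f')(q) = 1 (Function('f')(q) = Mul(Mul(2, q), Pow(Mul(2, q), -1)) = Mul(Mul(2, q), Mul(Rational(1, 2), Pow(q, -1))) = 1)
j = 1135 (j = Add(1, Mul(-1, -1134)) = Add(1, 1134) = 1135)
Function('v')(t) = 4 (Function('v')(t) = Mul(4, Mul(Add(t, t), Pow(Add(t, t), -1))) = Mul(4, Mul(Mul(2, t), Pow(Mul(2, t), -1))) = Mul(4, Mul(Mul(2, t), Mul(Rational(1, 2), Pow(t, -1)))) = Mul(4, 1) = 4)
Mul(Add(-40432, -5509), Pow(Add(j, Function('v')(160)), -1)) = Mul(Add(-40432, -5509), Pow(Add(1135, 4), -1)) = Mul(-45941, Pow(1139, -1)) = Mul(-45941, Rational(1, 1139)) = Rational(-45941, 1139)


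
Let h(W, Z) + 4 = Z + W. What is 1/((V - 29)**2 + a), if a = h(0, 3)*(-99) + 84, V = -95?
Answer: 1/15559 ≈ 6.4272e-5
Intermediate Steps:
h(W, Z) = -4 + W + Z (h(W, Z) = -4 + (Z + W) = -4 + (W + Z) = -4 + W + Z)
a = 183 (a = (-4 + 0 + 3)*(-99) + 84 = -1*(-99) + 84 = 99 + 84 = 183)
1/((V - 29)**2 + a) = 1/((-95 - 29)**2 + 183) = 1/((-124)**2 + 183) = 1/(15376 + 183) = 1/15559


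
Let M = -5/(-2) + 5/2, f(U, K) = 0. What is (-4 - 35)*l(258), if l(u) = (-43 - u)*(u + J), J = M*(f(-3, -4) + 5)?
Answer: 3322137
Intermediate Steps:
M = 5 (M = -5*(-½) + 5*(½) = 5/2 + 5/2 = 5)
J = 25 (J = 5*(0 + 5) = 5*5 = 25)
l(u) = (-43 - u)*(25 + u) (l(u) = (-43 - u)*(u + 25) = (-43 - u)*(25 + u))
(-4 - 35)*l(258) = (-4 - 35)*(-1075 - 1*258² - 68*258) = -39*(-1075 - 1*66564 - 17544) = -39*(-1075 - 66564 - 17544) = -39*(-85183) = 3322137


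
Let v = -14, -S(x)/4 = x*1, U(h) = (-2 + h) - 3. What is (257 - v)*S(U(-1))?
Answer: 6504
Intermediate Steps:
U(h) = -5 + h
S(x) = -4*x
(257 - v)*S(U(-1)) = (257 - 1*(-14))*(-4*(-5 - 1)) = (257 + 14)*(-4*(-6)) = 271*24 = 6504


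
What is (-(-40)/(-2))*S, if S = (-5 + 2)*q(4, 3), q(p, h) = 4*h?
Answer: 720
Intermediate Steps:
S = -36 (S = (-5 + 2)*(4*3) = -3*12 = -36)
(-(-40)/(-2))*S = -(-40)/(-2)*(-36) = -(-40)*(-1)/2*(-36) = -20*1*(-36) = -20*(-36) = 720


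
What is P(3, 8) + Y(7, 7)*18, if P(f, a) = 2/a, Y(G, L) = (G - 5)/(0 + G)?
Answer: 151/28 ≈ 5.3929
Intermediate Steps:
Y(G, L) = (-5 + G)/G
P(3, 8) + Y(7, 7)*18 = 2/8 + ((-5 + 7)/7)*18 = 2*(1/8) + ((1/7)*2)*18 = 1/4 + (2/7)*18 = 1/4 + 36/7 = 151/28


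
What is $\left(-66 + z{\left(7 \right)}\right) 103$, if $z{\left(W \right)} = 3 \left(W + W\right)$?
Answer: $-2472$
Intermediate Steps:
$z{\left(W \right)} = 6 W$ ($z{\left(W \right)} = 3 \cdot 2 W = 6 W$)
$\left(-66 + z{\left(7 \right)}\right) 103 = \left(-66 + 6 \cdot 7\right) 103 = \left(-66 + 42\right) 103 = \left(-24\right) 103 = -2472$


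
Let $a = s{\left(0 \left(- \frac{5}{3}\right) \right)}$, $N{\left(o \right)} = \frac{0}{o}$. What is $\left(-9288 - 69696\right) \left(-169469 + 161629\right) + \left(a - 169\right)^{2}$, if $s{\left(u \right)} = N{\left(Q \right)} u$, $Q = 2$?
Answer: $619263121$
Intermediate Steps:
$N{\left(o \right)} = 0$
$s{\left(u \right)} = 0$ ($s{\left(u \right)} = 0 u = 0$)
$a = 0$
$\left(-9288 - 69696\right) \left(-169469 + 161629\right) + \left(a - 169\right)^{2} = \left(-9288 - 69696\right) \left(-169469 + 161629\right) + \left(0 - 169\right)^{2} = \left(-78984\right) \left(-7840\right) + \left(-169\right)^{2} = 619234560 + 28561 = 619263121$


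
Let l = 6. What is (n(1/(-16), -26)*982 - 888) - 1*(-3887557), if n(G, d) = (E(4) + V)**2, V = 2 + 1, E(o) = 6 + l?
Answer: 4107619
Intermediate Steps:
E(o) = 12 (E(o) = 6 + 6 = 12)
V = 3
n(G, d) = 225 (n(G, d) = (12 + 3)**2 = 15**2 = 225)
(n(1/(-16), -26)*982 - 888) - 1*(-3887557) = (225*982 - 888) - 1*(-3887557) = (220950 - 888) + 3887557 = 220062 + 3887557 = 4107619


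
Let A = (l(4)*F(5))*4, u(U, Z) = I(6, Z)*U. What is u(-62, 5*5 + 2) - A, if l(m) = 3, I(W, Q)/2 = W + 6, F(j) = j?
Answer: -1548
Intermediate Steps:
I(W, Q) = 12 + 2*W (I(W, Q) = 2*(W + 6) = 2*(6 + W) = 12 + 2*W)
u(U, Z) = 24*U (u(U, Z) = (12 + 2*6)*U = (12 + 12)*U = 24*U)
A = 60 (A = (3*5)*4 = 15*4 = 60)
u(-62, 5*5 + 2) - A = 24*(-62) - 1*60 = -1488 - 60 = -1548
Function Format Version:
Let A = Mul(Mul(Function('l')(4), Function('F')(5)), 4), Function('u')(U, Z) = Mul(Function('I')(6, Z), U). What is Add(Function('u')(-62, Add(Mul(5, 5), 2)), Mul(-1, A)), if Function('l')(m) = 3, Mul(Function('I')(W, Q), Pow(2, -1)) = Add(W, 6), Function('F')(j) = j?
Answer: -1548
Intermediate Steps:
Function('I')(W, Q) = Add(12, Mul(2, W)) (Function('I')(W, Q) = Mul(2, Add(W, 6)) = Mul(2, Add(6, W)) = Add(12, Mul(2, W)))
Function('u')(U, Z) = Mul(24, U) (Function('u')(U, Z) = Mul(Add(12, Mul(2, 6)), U) = Mul(Add(12, 12), U) = Mul(24, U))
A = 60 (A = Mul(Mul(3, 5), 4) = Mul(15, 4) = 60)
Add(Function('u')(-62, Add(Mul(5, 5), 2)), Mul(-1, A)) = Add(Mul(24, -62), Mul(-1, 60)) = Add(-1488, -60) = -1548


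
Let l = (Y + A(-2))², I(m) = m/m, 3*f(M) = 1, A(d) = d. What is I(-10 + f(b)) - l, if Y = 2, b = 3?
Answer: 1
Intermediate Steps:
f(M) = ⅓ (f(M) = (⅓)*1 = ⅓)
I(m) = 1
l = 0 (l = (2 - 2)² = 0² = 0)
I(-10 + f(b)) - l = 1 - 1*0 = 1 + 0 = 1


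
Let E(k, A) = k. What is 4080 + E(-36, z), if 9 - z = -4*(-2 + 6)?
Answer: 4044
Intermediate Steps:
z = 25 (z = 9 - (-4)*(-2 + 6) = 9 - (-4)*4 = 9 - 1*(-16) = 9 + 16 = 25)
4080 + E(-36, z) = 4080 - 36 = 4044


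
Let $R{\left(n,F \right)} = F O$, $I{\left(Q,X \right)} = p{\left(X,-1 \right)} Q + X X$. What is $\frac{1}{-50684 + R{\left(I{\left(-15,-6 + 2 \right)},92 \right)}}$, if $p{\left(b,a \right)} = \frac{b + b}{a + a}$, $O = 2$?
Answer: $- \frac{1}{50500} \approx -1.9802 \cdot 10^{-5}$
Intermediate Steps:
$p{\left(b,a \right)} = \frac{b}{a}$ ($p{\left(b,a \right)} = \frac{2 b}{2 a} = 2 b \frac{1}{2 a} = \frac{b}{a}$)
$I{\left(Q,X \right)} = X^{2} - Q X$ ($I{\left(Q,X \right)} = \frac{X}{-1} Q + X X = X \left(-1\right) Q + X^{2} = - X Q + X^{2} = - Q X + X^{2} = X^{2} - Q X$)
$R{\left(n,F \right)} = 2 F$ ($R{\left(n,F \right)} = F 2 = 2 F$)
$\frac{1}{-50684 + R{\left(I{\left(-15,-6 + 2 \right)},92 \right)}} = \frac{1}{-50684 + 2 \cdot 92} = \frac{1}{-50684 + 184} = \frac{1}{-50500} = - \frac{1}{50500}$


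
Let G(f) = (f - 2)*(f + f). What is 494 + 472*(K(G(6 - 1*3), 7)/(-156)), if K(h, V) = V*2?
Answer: 17614/39 ≈ 451.64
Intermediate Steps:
G(f) = 2*f*(-2 + f) (G(f) = (-2 + f)*(2*f) = 2*f*(-2 + f))
K(h, V) = 2*V
494 + 472*(K(G(6 - 1*3), 7)/(-156)) = 494 + 472*((2*7)/(-156)) = 494 + 472*(14*(-1/156)) = 494 + 472*(-7/78) = 494 - 1652/39 = 17614/39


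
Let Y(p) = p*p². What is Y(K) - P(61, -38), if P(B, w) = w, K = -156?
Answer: -3796378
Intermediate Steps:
Y(p) = p³
Y(K) - P(61, -38) = (-156)³ - 1*(-38) = -3796416 + 38 = -3796378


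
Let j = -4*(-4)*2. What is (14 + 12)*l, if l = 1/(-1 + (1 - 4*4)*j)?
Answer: -2/37 ≈ -0.054054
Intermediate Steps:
j = 32 (j = 16*2 = 32)
l = -1/481 (l = 1/(-1 + (1 - 4*4)*32) = 1/(-1 + (1 - 16)*32) = 1/(-1 - 15*32) = 1/(-1 - 480) = 1/(-481) = -1/481 ≈ -0.0020790)
(14 + 12)*l = (14 + 12)*(-1/481) = 26*(-1/481) = -2/37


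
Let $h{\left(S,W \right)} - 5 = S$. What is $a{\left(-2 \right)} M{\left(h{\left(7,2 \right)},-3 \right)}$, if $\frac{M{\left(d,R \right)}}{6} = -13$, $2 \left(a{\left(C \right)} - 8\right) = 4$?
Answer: $-780$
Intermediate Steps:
$a{\left(C \right)} = 10$ ($a{\left(C \right)} = 8 + \frac{1}{2} \cdot 4 = 8 + 2 = 10$)
$h{\left(S,W \right)} = 5 + S$
$M{\left(d,R \right)} = -78$ ($M{\left(d,R \right)} = 6 \left(-13\right) = -78$)
$a{\left(-2 \right)} M{\left(h{\left(7,2 \right)},-3 \right)} = 10 \left(-78\right) = -780$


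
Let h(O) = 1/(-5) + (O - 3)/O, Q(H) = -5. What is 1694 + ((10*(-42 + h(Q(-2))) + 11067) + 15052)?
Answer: 27407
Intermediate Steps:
h(O) = -⅕ + (-3 + O)/O (h(O) = 1*(-⅕) + (-3 + O)/O = -⅕ + (-3 + O)/O)
1694 + ((10*(-42 + h(Q(-2))) + 11067) + 15052) = 1694 + ((10*(-42 + (⅘ - 3/(-5))) + 11067) + 15052) = 1694 + ((10*(-42 + (⅘ - 3*(-⅕))) + 11067) + 15052) = 1694 + ((10*(-42 + (⅘ + ⅗)) + 11067) + 15052) = 1694 + ((10*(-42 + 7/5) + 11067) + 15052) = 1694 + ((10*(-203/5) + 11067) + 15052) = 1694 + ((-406 + 11067) + 15052) = 1694 + (10661 + 15052) = 1694 + 25713 = 27407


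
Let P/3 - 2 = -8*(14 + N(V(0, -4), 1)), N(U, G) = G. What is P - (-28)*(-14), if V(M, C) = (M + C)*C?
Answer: -746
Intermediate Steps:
V(M, C) = C*(C + M) (V(M, C) = (C + M)*C = C*(C + M))
P = -354 (P = 6 + 3*(-8*(14 + 1)) = 6 + 3*(-8*15) = 6 + 3*(-120) = 6 - 360 = -354)
P - (-28)*(-14) = -354 - (-28)*(-14) = -354 - 1*392 = -354 - 392 = -746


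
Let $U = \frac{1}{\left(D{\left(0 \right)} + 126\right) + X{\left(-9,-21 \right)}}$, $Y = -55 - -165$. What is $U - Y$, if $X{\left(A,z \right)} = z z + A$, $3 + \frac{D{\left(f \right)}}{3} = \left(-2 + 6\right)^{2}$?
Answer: $- \frac{65669}{597} \approx -110.0$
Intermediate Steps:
$D{\left(f \right)} = 39$ ($D{\left(f \right)} = -9 + 3 \left(-2 + 6\right)^{2} = -9 + 3 \cdot 4^{2} = -9 + 3 \cdot 16 = -9 + 48 = 39$)
$X{\left(A,z \right)} = A + z^{2}$ ($X{\left(A,z \right)} = z^{2} + A = A + z^{2}$)
$Y = 110$ ($Y = -55 + 165 = 110$)
$U = \frac{1}{597}$ ($U = \frac{1}{\left(39 + 126\right) - \left(9 - \left(-21\right)^{2}\right)} = \frac{1}{165 + \left(-9 + 441\right)} = \frac{1}{165 + 432} = \frac{1}{597} \approx 0.001675$)
$U - Y = \frac{1}{597} - 110 = - \frac{65669}{597}$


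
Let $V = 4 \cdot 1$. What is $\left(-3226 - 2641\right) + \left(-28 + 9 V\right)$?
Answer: $-5859$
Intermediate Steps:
$V = 4$
$\left(-3226 - 2641\right) + \left(-28 + 9 V\right) = \left(-3226 - 2641\right) + \left(-28 + 9 \cdot 4\right) = -5867 + \left(-28 + 36\right) = -5867 + 8 = -5859$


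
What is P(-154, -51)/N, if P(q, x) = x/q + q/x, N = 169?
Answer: 26317/1327326 ≈ 0.019827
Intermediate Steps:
P(q, x) = q/x + x/q
P(-154, -51)/N = (-154/(-51) - 51/(-154))/169 = (-154*(-1/51) - 51*(-1/154))*(1/169) = (154/51 + 51/154)*(1/169) = (26317/7854)*(1/169) = 26317/1327326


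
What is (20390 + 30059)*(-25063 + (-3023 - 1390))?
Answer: -1487034724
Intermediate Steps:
(20390 + 30059)*(-25063 + (-3023 - 1390)) = 50449*(-25063 - 4413) = 50449*(-29476) = -1487034724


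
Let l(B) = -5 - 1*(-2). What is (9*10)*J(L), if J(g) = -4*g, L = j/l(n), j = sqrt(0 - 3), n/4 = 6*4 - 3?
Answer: 120*I*sqrt(3) ≈ 207.85*I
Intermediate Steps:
n = 84 (n = 4*(6*4 - 3) = 4*(24 - 3) = 4*21 = 84)
l(B) = -3 (l(B) = -5 + 2 = -3)
j = I*sqrt(3) (j = sqrt(-3) = I*sqrt(3) ≈ 1.732*I)
L = -I*sqrt(3)/3 (L = (I*sqrt(3))/(-3) = (I*sqrt(3))*(-1/3) = -I*sqrt(3)/3 ≈ -0.57735*I)
(9*10)*J(L) = (9*10)*(-(-4)*I*sqrt(3)/3) = 90*(4*I*sqrt(3)/3) = 120*I*sqrt(3)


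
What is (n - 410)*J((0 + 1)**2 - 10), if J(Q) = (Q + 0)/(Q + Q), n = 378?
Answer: -16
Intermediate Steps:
J(Q) = 1/2 (J(Q) = Q/((2*Q)) = Q*(1/(2*Q)) = 1/2)
(n - 410)*J((0 + 1)**2 - 10) = (378 - 410)*(1/2) = -32*1/2 = -16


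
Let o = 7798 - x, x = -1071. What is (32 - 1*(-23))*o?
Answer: 487795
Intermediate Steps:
o = 8869 (o = 7798 - 1*(-1071) = 7798 + 1071 = 8869)
(32 - 1*(-23))*o = (32 - 1*(-23))*8869 = (32 + 23)*8869 = 55*8869 = 487795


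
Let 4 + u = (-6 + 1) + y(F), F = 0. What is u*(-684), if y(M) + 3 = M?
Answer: 8208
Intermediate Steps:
y(M) = -3 + M
u = -12 (u = -4 + ((-6 + 1) + (-3 + 0)) = -4 + (-5 - 3) = -4 - 8 = -12)
u*(-684) = -12*(-684) = 8208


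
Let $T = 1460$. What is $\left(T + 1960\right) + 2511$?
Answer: $5931$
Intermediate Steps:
$\left(T + 1960\right) + 2511 = \left(1460 + 1960\right) + 2511 = 3420 + 2511 = 5931$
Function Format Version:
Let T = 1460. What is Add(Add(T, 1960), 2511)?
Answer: 5931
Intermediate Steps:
Add(Add(T, 1960), 2511) = Add(Add(1460, 1960), 2511) = Add(3420, 2511) = 5931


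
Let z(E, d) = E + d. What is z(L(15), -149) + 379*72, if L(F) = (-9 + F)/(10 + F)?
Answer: 678481/25 ≈ 27139.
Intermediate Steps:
L(F) = (-9 + F)/(10 + F)
z(L(15), -149) + 379*72 = ((-9 + 15)/(10 + 15) - 149) + 379*72 = (6/25 - 149) + 27288 = -3719/25 + 27288 = 678481/25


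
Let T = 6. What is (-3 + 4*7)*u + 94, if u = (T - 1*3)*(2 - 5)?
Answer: -131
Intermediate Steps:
u = -9 (u = (6 - 1*3)*(2 - 5) = (6 - 3)*(-3) = 3*(-3) = -9)
(-3 + 4*7)*u + 94 = (-3 + 4*7)*(-9) + 94 = (-3 + 28)*(-9) + 94 = 25*(-9) + 94 = -225 + 94 = -131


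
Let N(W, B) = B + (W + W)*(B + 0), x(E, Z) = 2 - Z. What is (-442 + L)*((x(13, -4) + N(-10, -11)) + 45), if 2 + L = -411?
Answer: -222300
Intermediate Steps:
N(W, B) = B + 2*B*W (N(W, B) = B + (2*W)*B = B + 2*B*W)
L = -413 (L = -2 - 411 = -413)
(-442 + L)*((x(13, -4) + N(-10, -11)) + 45) = (-442 - 413)*(((2 - 1*(-4)) - 11*(1 + 2*(-10))) + 45) = -855*(((2 + 4) - 11*(1 - 20)) + 45) = -855*((6 - 11*(-19)) + 45) = -855*((6 + 209) + 45) = -855*(215 + 45) = -855*260 = -222300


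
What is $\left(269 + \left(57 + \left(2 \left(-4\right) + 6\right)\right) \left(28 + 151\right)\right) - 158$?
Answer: $9956$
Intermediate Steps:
$\left(269 + \left(57 + \left(2 \left(-4\right) + 6\right)\right) \left(28 + 151\right)\right) - 158 = \left(269 + \left(57 + \left(-8 + 6\right)\right) 179\right) - 158 = \left(269 + \left(57 - 2\right) 179\right) - 158 = \left(269 + 55 \cdot 179\right) - 158 = \left(269 + 9845\right) - 158 = 10114 - 158 = 9956$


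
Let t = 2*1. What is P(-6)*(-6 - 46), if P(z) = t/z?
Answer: 52/3 ≈ 17.333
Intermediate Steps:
t = 2
P(z) = 2/z
P(-6)*(-6 - 46) = (2/(-6))*(-6 - 46) = (2*(-1/6))*(-52) = -1/3*(-52) = 52/3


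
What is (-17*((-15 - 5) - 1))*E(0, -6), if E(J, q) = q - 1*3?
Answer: -3213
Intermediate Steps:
E(J, q) = -3 + q (E(J, q) = q - 3 = -3 + q)
(-17*((-15 - 5) - 1))*E(0, -6) = (-17*((-15 - 5) - 1))*(-3 - 6) = -17*(-20 - 1)*(-9) = -17*(-21)*(-9) = 357*(-9) = -3213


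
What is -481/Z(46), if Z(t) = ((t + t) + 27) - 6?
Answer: -481/113 ≈ -4.2566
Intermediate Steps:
Z(t) = 21 + 2*t (Z(t) = (2*t + 27) - 6 = (27 + 2*t) - 6 = 21 + 2*t)
-481/Z(46) = -481/(21 + 2*46) = -481/(21 + 92) = -481/113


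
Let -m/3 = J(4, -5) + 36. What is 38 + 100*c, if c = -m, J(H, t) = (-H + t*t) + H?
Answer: 18338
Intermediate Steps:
J(H, t) = t² (J(H, t) = (-H + t²) + H = (t² - H) + H = t²)
m = -183 (m = -3*((-5)² + 36) = -3*(25 + 36) = -3*61 = -183)
c = 183 (c = -1*(-183) = 183)
38 + 100*c = 38 + 100*183 = 38 + 18300 = 18338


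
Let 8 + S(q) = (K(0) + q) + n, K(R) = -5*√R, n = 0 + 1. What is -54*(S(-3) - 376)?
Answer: 20844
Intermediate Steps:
n = 1
S(q) = -7 + q (S(q) = -8 + ((-5*√0 + q) + 1) = -8 + ((-5*0 + q) + 1) = -8 + ((0 + q) + 1) = -8 + (q + 1) = -8 + (1 + q) = -7 + q)
-54*(S(-3) - 376) = -54*((-7 - 3) - 376) = -54*(-10 - 376) = -54*(-386) = 20844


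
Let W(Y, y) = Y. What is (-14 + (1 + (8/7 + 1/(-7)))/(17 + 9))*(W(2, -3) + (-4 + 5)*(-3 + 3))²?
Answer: -724/13 ≈ -55.692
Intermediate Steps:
(-14 + (1 + (8/7 + 1/(-7)))/(17 + 9))*(W(2, -3) + (-4 + 5)*(-3 + 3))² = (-14 + (1 + (8/7 + 1/(-7)))/(17 + 9))*(2 + (-4 + 5)*(-3 + 3))² = (-14 + (1 + (8*(⅐) + 1*(-⅐)))/26)*(2 + 1*0)² = (-14 + (1 + (8/7 - ⅐))*(1/26))*(2 + 0)² = (-14 + (1 + 1)*(1/26))*2² = (-14 + 2*(1/26))*4 = (-14 + 1/13)*4 = -181/13*4 = -724/13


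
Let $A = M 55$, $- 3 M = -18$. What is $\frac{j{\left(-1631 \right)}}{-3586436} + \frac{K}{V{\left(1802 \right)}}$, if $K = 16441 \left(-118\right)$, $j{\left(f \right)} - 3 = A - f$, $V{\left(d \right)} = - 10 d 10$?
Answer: $\frac{869683526471}{80784470900} \approx 10.765$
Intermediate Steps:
$M = 6$ ($M = \left(- \frac{1}{3}\right) \left(-18\right) = 6$)
$V{\left(d \right)} = - 100 d$
$A = 330$ ($A = 6 \cdot 55 = 330$)
$j{\left(f \right)} = 333 - f$ ($j{\left(f \right)} = 3 - \left(-330 + f\right) = 333 - f$)
$K = -1940038$
$\frac{j{\left(-1631 \right)}}{-3586436} + \frac{K}{V{\left(1802 \right)}} = \frac{333 - -1631}{-3586436} - \frac{1940038}{\left(-100\right) 1802} = \left(333 + 1631\right) \left(- \frac{1}{3586436}\right) - \frac{1940038}{-180200} = 1964 \left(- \frac{1}{3586436}\right) - - \frac{970019}{90100} = - \frac{491}{896609} + \frac{970019}{90100} = \frac{869683526471}{80784470900}$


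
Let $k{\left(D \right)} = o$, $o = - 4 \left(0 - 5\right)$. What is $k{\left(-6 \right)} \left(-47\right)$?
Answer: $-940$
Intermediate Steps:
$o = 20$ ($o = \left(-4\right) \left(-5\right) = 20$)
$k{\left(D \right)} = 20$
$k{\left(-6 \right)} \left(-47\right) = 20 \left(-47\right) = -940$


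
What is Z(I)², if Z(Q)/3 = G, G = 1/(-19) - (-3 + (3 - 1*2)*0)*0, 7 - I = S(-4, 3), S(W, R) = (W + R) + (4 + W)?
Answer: 9/361 ≈ 0.024931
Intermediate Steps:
S(W, R) = 4 + R + 2*W (S(W, R) = (R + W) + (4 + W) = 4 + R + 2*W)
I = 8 (I = 7 - (4 + 3 + 2*(-4)) = 7 - (4 + 3 - 8) = 7 - 1*(-1) = 7 + 1 = 8)
G = -1/19 (G = -1/19 - (-3 + (3 - 2)*0)*0 = -1/19 - (-3 + 1*0)*0 = -1/19 - (-3 + 0)*0 = -1/19 - (-3)*0 = -1/19 - 1*0 = -1/19 + 0 = -1/19 ≈ -0.052632)
Z(Q) = -3/19 (Z(Q) = 3*(-1/19) = -3/19)
Z(I)² = (-3/19)² = 9/361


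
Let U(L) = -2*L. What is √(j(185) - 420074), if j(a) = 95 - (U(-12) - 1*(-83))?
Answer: I*√420086 ≈ 648.14*I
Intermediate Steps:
j(a) = -12 (j(a) = 95 - (-2*(-12) - 1*(-83)) = 95 - (24 + 83) = 95 - 1*107 = 95 - 107 = -12)
√(j(185) - 420074) = √(-12 - 420074) = √(-420086) = I*√420086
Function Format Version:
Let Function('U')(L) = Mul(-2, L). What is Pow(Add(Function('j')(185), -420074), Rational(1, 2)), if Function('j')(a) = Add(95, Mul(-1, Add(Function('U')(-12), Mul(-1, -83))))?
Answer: Mul(I, Pow(420086, Rational(1, 2))) ≈ Mul(648.14, I)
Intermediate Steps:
Function('j')(a) = -12 (Function('j')(a) = Add(95, Mul(-1, Add(Mul(-2, -12), Mul(-1, -83)))) = Add(95, Mul(-1, Add(24, 83))) = Add(95, Mul(-1, 107)) = Add(95, -107) = -12)
Pow(Add(Function('j')(185), -420074), Rational(1, 2)) = Pow(Add(-12, -420074), Rational(1, 2)) = Pow(-420086, Rational(1, 2)) = Mul(I, Pow(420086, Rational(1, 2)))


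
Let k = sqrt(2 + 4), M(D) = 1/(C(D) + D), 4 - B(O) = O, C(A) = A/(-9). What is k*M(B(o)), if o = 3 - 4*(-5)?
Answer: -9*sqrt(6)/152 ≈ -0.14504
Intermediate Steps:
C(A) = -A/9 (C(A) = A*(-1/9) = -A/9)
o = 23 (o = 3 + 20 = 23)
B(O) = 4 - O
M(D) = 9/(8*D) (M(D) = 1/(-D/9 + D) = 1/(8*D/9) = 9/(8*D))
k = sqrt(6) ≈ 2.4495
k*M(B(o)) = sqrt(6)*(9/(8*(4 - 1*23))) = sqrt(6)*(9/(8*(4 - 23))) = sqrt(6)*((9/8)/(-19)) = sqrt(6)*((9/8)*(-1/19)) = sqrt(6)*(-9/152) = -9*sqrt(6)/152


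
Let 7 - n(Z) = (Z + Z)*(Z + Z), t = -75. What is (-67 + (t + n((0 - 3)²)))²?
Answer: 210681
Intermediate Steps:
n(Z) = 7 - 4*Z² (n(Z) = 7 - (Z + Z)*(Z + Z) = 7 - 2*Z*2*Z = 7 - 4*Z²)
(-67 + (t + n((0 - 3)²)))² = (-67 + (-75 + (7 - 4*(0 - 3)⁴)))² = (-67 + (-75 + (7 - 4*((-3)²)²)))² = (-67 + (-75 + (7 - 4*9²)))² = (-67 + (-75 + (7 - 4*81)))² = (-67 + (-75 + (7 - 324)))² = (-67 + (-75 - 317))² = (-67 - 392)² = (-459)² = 210681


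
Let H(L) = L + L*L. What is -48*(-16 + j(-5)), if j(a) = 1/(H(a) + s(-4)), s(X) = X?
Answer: 765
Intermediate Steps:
H(L) = L + L²
j(a) = 1/(-4 + a*(1 + a)) (j(a) = 1/(a*(1 + a) - 4) = 1/(-4 + a*(1 + a)))
-48*(-16 + j(-5)) = -48*(-16 + 1/(-4 - 5*(1 - 5))) = -48*(-16 + 1/(-4 - 5*(-4))) = -48*(-16 + 1/(-4 + 20)) = -48*(-16 + 1/16) = -48*(-255/16) = 765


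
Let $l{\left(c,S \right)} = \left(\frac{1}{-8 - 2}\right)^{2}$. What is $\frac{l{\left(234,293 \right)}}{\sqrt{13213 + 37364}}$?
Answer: $\frac{\sqrt{50577}}{5057700} \approx 4.4466 \cdot 10^{-5}$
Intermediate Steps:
$l{\left(c,S \right)} = \frac{1}{100}$ ($l{\left(c,S \right)} = \left(\frac{1}{-10}\right)^{2} = \left(- \frac{1}{10}\right)^{2} = \frac{1}{100}$)
$\frac{l{\left(234,293 \right)}}{\sqrt{13213 + 37364}} = \frac{1}{100 \sqrt{13213 + 37364}} = \frac{1}{100 \sqrt{50577}} = \frac{\frac{1}{50577} \sqrt{50577}}{100} = \frac{\sqrt{50577}}{5057700}$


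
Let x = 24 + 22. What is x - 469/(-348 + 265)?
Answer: 4287/83 ≈ 51.651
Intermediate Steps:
x = 46
x - 469/(-348 + 265) = 46 - 469/(-348 + 265) = 46 - 469/(-83) = 46 - 469*(-1/83) = 46 + 469/83 = 4287/83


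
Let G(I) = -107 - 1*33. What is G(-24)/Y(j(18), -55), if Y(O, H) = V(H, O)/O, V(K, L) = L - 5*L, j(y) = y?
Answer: 35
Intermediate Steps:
V(K, L) = -4*L
Y(O, H) = -4 (Y(O, H) = (-4*O)/O = -4)
G(I) = -140 (G(I) = -107 - 33 = -140)
G(-24)/Y(j(18), -55) = -140/(-4) = -140*(-¼) = 35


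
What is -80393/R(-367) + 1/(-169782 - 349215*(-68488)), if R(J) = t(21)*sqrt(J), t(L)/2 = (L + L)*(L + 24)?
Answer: 1/35545066536 + 80393*I*sqrt(367)/1387260 ≈ 2.8133e-11 + 1.1102*I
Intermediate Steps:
t(L) = 4*L*(24 + L) (t(L) = 2*((L + L)*(L + 24)) = 2*((2*L)*(24 + L)) = 2*(2*L*(24 + L)) = 4*L*(24 + L))
R(J) = 3780*sqrt(J) (R(J) = (4*21*(24 + 21))*sqrt(J) = (4*21*45)*sqrt(J) = 3780*sqrt(J))
-80393/R(-367) + 1/(-169782 - 349215*(-68488)) = -80393*(-I*sqrt(367)/1387260) + 1/(-169782 - 349215*(-68488)) = -80393*(-I*sqrt(367)/1387260) - 1/68488/(-518997) = -80393*(-I*sqrt(367)/1387260) - 1/518997*(-1/68488) = -(-80393)*I*sqrt(367)/1387260 + 1/35545066536 = 80393*I*sqrt(367)/1387260 + 1/35545066536 = 1/35545066536 + 80393*I*sqrt(367)/1387260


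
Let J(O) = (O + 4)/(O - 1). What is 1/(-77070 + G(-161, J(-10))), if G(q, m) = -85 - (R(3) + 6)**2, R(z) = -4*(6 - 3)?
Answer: -1/77191 ≈ -1.2955e-5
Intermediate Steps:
R(z) = -12 (R(z) = -4*3 = -12)
J(O) = (4 + O)/(-1 + O)
G(q, m) = -121 (G(q, m) = -85 - (-12 + 6)**2 = -85 - 1*(-6)**2 = -85 - 1*36 = -85 - 36 = -121)
1/(-77070 + G(-161, J(-10))) = 1/(-77070 - 121) = 1/(-77191) = -1/77191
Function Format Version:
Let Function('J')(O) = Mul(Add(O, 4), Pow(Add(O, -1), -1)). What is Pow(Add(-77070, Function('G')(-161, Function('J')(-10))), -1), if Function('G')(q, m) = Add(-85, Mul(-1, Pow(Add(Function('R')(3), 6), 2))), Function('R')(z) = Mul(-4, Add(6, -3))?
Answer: Rational(-1, 77191) ≈ -1.2955e-5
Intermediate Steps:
Function('R')(z) = -12 (Function('R')(z) = Mul(-4, 3) = -12)
Function('J')(O) = Mul(Pow(Add(-1, O), -1), Add(4, O)) (Function('J')(O) = Mul(Add(4, O), Pow(Add(-1, O), -1)) = Mul(Pow(Add(-1, O), -1), Add(4, O)))
Function('G')(q, m) = -121 (Function('G')(q, m) = Add(-85, Mul(-1, Pow(Add(-12, 6), 2))) = Add(-85, Mul(-1, Pow(-6, 2))) = Add(-85, Mul(-1, 36)) = Add(-85, -36) = -121)
Pow(Add(-77070, Function('G')(-161, Function('J')(-10))), -1) = Pow(Add(-77070, -121), -1) = Pow(-77191, -1) = Rational(-1, 77191)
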